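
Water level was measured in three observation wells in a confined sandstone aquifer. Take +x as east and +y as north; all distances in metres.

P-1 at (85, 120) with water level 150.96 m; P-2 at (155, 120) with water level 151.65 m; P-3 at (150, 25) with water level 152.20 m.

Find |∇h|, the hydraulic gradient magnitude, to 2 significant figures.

Differences from P-1: to P-2 (Δx, Δy, Δh) = (70, 0, +0.69); to P-3 = (65, -95, +1.24).
Determinant of the coordinate differences = 70·(-95) − 65·0 = -6650.
∂h/∂x = [(+0.69)·(-95) − (+1.24)·0] / -6650 = +0.009857
∂h/∂y = [70·(+1.24) − 65·(+0.69)] / -6650 = -0.006308
|∇h| = √(0.009857² + -0.006308²) = 0.0117

0.012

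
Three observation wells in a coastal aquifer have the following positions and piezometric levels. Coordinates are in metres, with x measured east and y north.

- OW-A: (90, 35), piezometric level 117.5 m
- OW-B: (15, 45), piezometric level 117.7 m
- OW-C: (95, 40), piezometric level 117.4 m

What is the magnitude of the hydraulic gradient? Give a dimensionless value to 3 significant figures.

0.0160

With h = a·x + b·y + c and OW-A as origin, the differences give:
  (-75)·a + 10·b = +0.2
  5·a + 5·b = -0.1
Eliminate b (×5 and ×10, subtract): -425·a = 2.00 → a = ∂h/∂x = -0.004706
Back-substitute: b = ∂h/∂y = -0.01529.
|∇h| = √(-0.004706² + -0.01529²) = 0.016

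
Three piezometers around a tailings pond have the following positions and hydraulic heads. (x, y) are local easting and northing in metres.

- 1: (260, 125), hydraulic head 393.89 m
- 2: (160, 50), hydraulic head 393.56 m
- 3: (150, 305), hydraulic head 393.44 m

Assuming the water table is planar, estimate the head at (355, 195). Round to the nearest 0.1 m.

Taking 1 as reference: 2−1 = (-100, -75, -0.33); 3−1 = (-110, 180, -0.45).
Solve a·Δx + b·Δy = Δh: det = (-100)·180 − (-110)·(-75) = -26250.
∂h/∂x = [(-0.33)·180 − (-0.45)·(-75)] / -26250 = +0.003549
∂h/∂y = [(-100)·(-0.45) − (-110)·(-0.33)] / -26250 = -0.0003314
h(355, 195) = 393.89 + (+0.003549)·(95) + (-0.0003314)·(70) = 393.89 +0.337 -0.023 = 394.204 m.

394.2 m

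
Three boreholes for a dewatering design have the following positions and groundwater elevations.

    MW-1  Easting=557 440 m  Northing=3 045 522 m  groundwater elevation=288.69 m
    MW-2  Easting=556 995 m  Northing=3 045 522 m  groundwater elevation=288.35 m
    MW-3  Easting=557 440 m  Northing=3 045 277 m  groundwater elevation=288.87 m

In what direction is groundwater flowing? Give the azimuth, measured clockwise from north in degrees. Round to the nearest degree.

∂h/∂x = (288.35 − 288.69) / (556995 − 557440) = +0.0007640
∂h/∂y = (288.87 − 288.69) / (3045277 − 3045522) = -0.0007347
Flow direction (−∇h) has components (-0.0007640 E, +0.0007347 N).
Azimuth = atan2(E, N) = atan2(-0.0007640, +0.0007347) = 313.9° ≈ 314°.

314°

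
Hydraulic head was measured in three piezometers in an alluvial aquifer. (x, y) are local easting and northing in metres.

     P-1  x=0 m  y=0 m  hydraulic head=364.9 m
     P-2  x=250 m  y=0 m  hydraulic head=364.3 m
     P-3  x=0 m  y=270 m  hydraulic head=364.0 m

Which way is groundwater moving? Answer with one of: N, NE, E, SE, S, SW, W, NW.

∂h/∂x = (364.3 − 364.9) / (250 − 0) = -0.002400
∂h/∂y = (364.0 − 364.9) / (270 − 0) = -0.003333
Flow = −∇h = (+0.002400 east, +0.003333 north), which points northeast.

NE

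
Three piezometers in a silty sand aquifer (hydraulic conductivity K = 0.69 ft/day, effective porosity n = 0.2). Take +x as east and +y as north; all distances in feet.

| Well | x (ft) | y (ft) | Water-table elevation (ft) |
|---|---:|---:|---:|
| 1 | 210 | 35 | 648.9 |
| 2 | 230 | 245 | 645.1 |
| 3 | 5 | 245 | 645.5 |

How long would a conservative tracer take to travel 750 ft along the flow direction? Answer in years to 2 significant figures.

33 years

With h = a·x + b·y + c and 1 as origin, the differences give:
  20·a + 210·b = -3.8
  (-205)·a + 210·b = -3.4
Eliminate b (×210 and ×210, subtract): 47250·a = -84.00 → a = ∂h/∂x = -0.001778
Back-substitute: b = ∂h/∂y = -0.01793.
|∇h| = √(-0.001778² + -0.01793²) = 0.01802
Seepage velocity v = K·i/n = 0.69 × 0.01802 / 0.2 = 0.06217 ft/day.
t = 750 / 0.06217 = 1.206e+04 days = 33 years.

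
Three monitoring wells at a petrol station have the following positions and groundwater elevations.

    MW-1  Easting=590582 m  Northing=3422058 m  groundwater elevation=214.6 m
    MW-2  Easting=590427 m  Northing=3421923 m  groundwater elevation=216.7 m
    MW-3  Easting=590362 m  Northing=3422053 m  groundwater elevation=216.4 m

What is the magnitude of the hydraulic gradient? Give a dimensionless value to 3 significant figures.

0.0102

Taking MW-1 as reference: MW-2−MW-1 = (-155, -135, +2.1); MW-3−MW-1 = (-220, -5, +1.8).
Determinant of the coordinate differences = (-155)·(-5) − (-220)·(-135) = -28925.
∂h/∂x = [(+2.1)·(-5) − (+1.8)·(-135)] / -28925 = -0.008038
∂h/∂y = [(-155)·(+1.8) − (-220)·(+2.1)] / -28925 = -0.006327
|∇h| = √(-0.008038² + -0.006327²) = 0.01023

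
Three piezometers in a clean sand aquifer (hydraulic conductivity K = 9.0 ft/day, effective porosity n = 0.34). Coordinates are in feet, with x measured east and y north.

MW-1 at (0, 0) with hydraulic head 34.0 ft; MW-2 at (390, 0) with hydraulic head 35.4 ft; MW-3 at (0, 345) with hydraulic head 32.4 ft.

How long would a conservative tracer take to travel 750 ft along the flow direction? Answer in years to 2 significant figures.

13 years

∂h/∂x = (35.4 − 34.0) / (390 − 0) = +0.003590
∂h/∂y = (32.4 − 34.0) / (345 − 0) = -0.004638
|∇h| = √(0.003590² + -0.004638²) = 0.005865
Seepage velocity v = K·i/n = 9.0 × 0.005865 / 0.34 = 0.1552 ft/day.
t = 750 / 0.1552 = 4832 days = 13.2 years.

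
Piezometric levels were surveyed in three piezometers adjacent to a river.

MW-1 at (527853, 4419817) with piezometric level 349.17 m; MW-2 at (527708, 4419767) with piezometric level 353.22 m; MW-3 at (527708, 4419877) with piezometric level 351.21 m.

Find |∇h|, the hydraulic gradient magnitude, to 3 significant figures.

0.0283

Differences from MW-1: to MW-2 (Δx, Δy, Δh) = (-145, -50, +4.05); to MW-3 = (-145, 60, +2.04).
Solve a·Δx + b·Δy = Δh: det = (-145)·60 − (-145)·(-50) = -15950.
∂h/∂x = [(+4.05)·60 − (+2.04)·(-50)] / -15950 = -0.02163
∂h/∂y = [(-145)·(+2.04) − (-145)·(+4.05)] / -15950 = -0.01827
|∇h| = √(-0.02163² + -0.01827²) = 0.02831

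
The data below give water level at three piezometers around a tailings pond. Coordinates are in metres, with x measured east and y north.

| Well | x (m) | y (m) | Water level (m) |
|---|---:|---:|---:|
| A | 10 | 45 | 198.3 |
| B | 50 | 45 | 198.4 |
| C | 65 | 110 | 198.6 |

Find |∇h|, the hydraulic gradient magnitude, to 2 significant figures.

0.0035

Taking A as reference: B−A = (40, 0, +0.1); C−A = (55, 65, +0.3).
Determinant of the coordinate differences = 40·65 − 55·0 = 2600.
∂h/∂x = [(+0.1)·65 − (+0.3)·0] / 2600 = +0.002500
∂h/∂y = [40·(+0.3) − 55·(+0.1)] / 2600 = +0.002500
|∇h| = √(0.002500² + 0.002500²) = 0.003536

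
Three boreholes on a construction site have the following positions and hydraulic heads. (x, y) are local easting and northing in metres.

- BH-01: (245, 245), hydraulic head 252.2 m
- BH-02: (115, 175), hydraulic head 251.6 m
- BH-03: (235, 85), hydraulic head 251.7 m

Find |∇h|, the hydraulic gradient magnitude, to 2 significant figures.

Taking BH-01 as reference: BH-02−BH-01 = (-130, -70, -0.6); BH-03−BH-01 = (-10, -160, -0.5).
Solve a·Δx + b·Δy = Δh: det = (-130)·(-160) − (-10)·(-70) = 20100.
∂h/∂x = [(-0.6)·(-160) − (-0.5)·(-70)] / 20100 = +0.003035
∂h/∂y = [(-130)·(-0.5) − (-10)·(-0.6)] / 20100 = +0.002935
|∇h| = √(0.003035² + 0.002935²) = 0.004222

0.0042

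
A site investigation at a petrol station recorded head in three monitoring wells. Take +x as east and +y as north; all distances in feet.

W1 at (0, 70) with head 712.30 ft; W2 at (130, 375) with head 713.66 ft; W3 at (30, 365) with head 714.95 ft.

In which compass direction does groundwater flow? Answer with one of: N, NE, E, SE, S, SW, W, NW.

SE

With h = a·x + b·y + c and W1 as origin, the differences give:
  130·a + 305·b = +1.36
  30·a + 295·b = +2.65
Eliminate b (×295 and ×305, subtract): 29200·a = -407.050 → a = ∂h/∂x = -0.01394
Back-substitute: b = ∂h/∂y = +0.01040.
Flow = −∇h = (+0.01394 east, -0.01040 north), which points southeast.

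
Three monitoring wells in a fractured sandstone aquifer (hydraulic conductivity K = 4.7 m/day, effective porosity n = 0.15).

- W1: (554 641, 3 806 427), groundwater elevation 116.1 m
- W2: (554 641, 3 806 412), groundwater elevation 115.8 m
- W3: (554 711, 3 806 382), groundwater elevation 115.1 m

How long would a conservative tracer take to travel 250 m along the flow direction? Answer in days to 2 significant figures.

Three-point gradient (reference W1): Δ to W2 = (0, -15, -0.3), Δ to W3 = (70, -45, -1.0).
∂h/∂x = -0.001429, ∂h/∂y = +0.02000 (det = 1050).
|∇h| = √(-0.001429² + 0.02000²) = 0.02005
Seepage velocity v = K·i/n = 4.7 × 0.02005 / 0.15 = 0.6282 m/day.
t = 250 / 0.6282 = 398 days.

400 days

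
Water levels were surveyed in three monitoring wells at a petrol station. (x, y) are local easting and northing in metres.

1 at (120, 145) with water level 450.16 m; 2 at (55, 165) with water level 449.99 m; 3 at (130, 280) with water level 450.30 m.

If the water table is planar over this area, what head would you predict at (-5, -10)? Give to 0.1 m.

449.7 m

With h = a·x + b·y + c and 1 as origin, the differences give:
  (-65)·a + 20·b = -0.17
  10·a + 135·b = +0.14
Eliminate b (×135 and ×20, subtract): -8975·a = -25.750 → a = ∂h/∂x = +0.002869
Back-substitute: b = ∂h/∂y = +0.0008245.
h(-5, -10) = 450.16 + (+0.002869)·(-125) + (+0.0008245)·(-155) = 450.16 -0.359 -0.128 = 449.674 m.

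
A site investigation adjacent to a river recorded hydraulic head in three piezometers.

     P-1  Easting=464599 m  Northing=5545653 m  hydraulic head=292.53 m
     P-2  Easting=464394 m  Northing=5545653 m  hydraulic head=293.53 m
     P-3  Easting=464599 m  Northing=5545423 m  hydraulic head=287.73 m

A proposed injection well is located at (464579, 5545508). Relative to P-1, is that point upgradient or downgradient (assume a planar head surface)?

∂h/∂x = (293.53 − 292.53) / (464394 − 464599) = -0.004878
∂h/∂y = (287.73 − 292.53) / (5545423 − 5545653) = +0.02087
Head at (464579, 5545508) = 292.53 + (-0.004878)·(-20) + (+0.02087)·(-145) = 289.60 m.
That is lower than the 292.53 m at P-1, so the point is downgradient.

downgradient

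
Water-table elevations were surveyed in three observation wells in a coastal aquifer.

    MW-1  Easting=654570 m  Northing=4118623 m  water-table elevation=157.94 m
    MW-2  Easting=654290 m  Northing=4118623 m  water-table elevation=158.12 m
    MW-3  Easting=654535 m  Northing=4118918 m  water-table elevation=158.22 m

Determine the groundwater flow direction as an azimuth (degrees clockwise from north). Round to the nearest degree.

Differences from MW-1: to MW-2 (Δx, Δy, Δh) = (-280, 0, +0.18); to MW-3 = (-35, 295, +0.28).
Solve a·Δx + b·Δy = Δh: det = (-280)·295 − (-35)·0 = -82600.
∂h/∂x = [(+0.18)·295 − (+0.28)·0] / -82600 = -0.0006429
∂h/∂y = [(-280)·(+0.28) − (-35)·(+0.18)] / -82600 = +0.0008729
Flow direction (−∇h) has components (+0.0006429 E, -0.0008729 N).
Azimuth = atan2(E, N) = atan2(+0.0006429, -0.0008729) = 143.6° ≈ 144°.

144°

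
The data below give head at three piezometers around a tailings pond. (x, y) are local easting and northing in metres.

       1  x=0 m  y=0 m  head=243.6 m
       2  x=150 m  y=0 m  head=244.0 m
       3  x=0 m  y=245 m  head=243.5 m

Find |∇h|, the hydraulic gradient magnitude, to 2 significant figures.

∂h/∂x = (244.0 − 243.6) / (150 − 0) = +0.002667
∂h/∂y = (243.5 − 243.6) / (245 − 0) = -0.0004082
|∇h| = √(0.002667² + -0.0004082²) = 0.002698

0.0027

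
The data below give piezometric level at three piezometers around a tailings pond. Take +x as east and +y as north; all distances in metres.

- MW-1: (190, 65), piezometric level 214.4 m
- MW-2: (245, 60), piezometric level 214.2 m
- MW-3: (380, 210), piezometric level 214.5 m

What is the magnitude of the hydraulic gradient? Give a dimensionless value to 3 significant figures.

0.00583

With h = a·x + b·y + c and MW-1 as origin, the differences give:
  55·a + (-5)·b = -0.2
  190·a + 145·b = +0.1
Eliminate b (×145 and ×(-5), subtract): 8925·a = -28.50 → a = ∂h/∂x = -0.003193
Back-substitute: b = ∂h/∂y = +0.004874.
|∇h| = √(-0.003193² + 0.004874²) = 0.005827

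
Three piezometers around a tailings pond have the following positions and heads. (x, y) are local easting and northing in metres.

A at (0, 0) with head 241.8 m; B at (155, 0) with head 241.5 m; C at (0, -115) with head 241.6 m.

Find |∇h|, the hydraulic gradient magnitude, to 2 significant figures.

∂h/∂x = (241.5 − 241.8) / (155 − 0) = -0.001935
∂h/∂y = (241.6 − 241.8) / (-115 − 0) = +0.001739
|∇h| = √(-0.001935² + 0.001739²) = 0.002602

0.0026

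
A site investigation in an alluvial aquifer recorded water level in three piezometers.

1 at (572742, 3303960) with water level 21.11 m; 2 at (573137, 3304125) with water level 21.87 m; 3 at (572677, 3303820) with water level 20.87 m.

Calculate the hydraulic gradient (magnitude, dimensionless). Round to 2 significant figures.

0.0018

Differences from 1: to 2 (Δx, Δy, Δh) = (395, 165, +0.76); to 3 = (-65, -140, -0.24).
Solve a·Δx + b·Δy = Δh: det = 395·(-140) − (-65)·165 = -44575.
∂h/∂x = [(+0.76)·(-140) − (-0.24)·165] / -44575 = +0.001499
∂h/∂y = [395·(-0.24) − (-65)·(+0.76)] / -44575 = +0.001019
|∇h| = √(0.001499² + 0.001019²) = 0.001813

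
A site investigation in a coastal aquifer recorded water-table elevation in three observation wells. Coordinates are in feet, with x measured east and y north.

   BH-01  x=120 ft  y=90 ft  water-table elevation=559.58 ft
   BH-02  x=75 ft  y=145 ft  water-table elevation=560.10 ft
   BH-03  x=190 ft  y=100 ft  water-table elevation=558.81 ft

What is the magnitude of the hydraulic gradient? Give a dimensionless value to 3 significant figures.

0.0111

With h = a·x + b·y + c and BH-01 as origin, the differences give:
  (-45)·a + 55·b = +0.52
  70·a + 10·b = -0.77
Eliminate b (×10 and ×55, subtract): -4300·a = 47.550 → a = ∂h/∂x = -0.01106
Back-substitute: b = ∂h/∂y = +0.0004070.
|∇h| = √(-0.01106² + 0.0004070²) = 0.01107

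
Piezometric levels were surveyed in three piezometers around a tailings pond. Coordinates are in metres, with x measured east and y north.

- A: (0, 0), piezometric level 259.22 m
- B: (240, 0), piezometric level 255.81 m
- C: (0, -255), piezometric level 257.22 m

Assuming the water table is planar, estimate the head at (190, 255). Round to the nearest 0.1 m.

258.5 m

∂h/∂x = (255.81 − 259.22) / (240 − 0) = -0.01421
∂h/∂y = (257.22 − 259.22) / (-255 − 0) = +0.007843
h(190, 255) = 259.22 + (-0.01421)·(190) + (+0.007843)·(255) = 259.22 -2.700 +2.000 = 258.520 m.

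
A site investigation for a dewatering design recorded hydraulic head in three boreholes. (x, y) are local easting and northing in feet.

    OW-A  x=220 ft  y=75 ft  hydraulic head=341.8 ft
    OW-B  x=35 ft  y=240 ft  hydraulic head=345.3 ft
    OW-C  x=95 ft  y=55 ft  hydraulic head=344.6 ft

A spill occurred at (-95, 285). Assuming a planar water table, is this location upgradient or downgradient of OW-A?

Differences from OW-A: to OW-B (Δx, Δy, Δh) = (-185, 165, +3.5); to OW-C = (-125, -20, +2.8).
Determinant of the coordinate differences = (-185)·(-20) − (-125)·165 = 24325.
∂h/∂x = [(+3.5)·(-20) − (+2.8)·165] / 24325 = -0.02187
∂h/∂y = [(-185)·(+2.8) − (-125)·(+3.5)] / 24325 = -0.003309
Head at (-95, 285) = 341.8 + (-0.02187)·(-315) + (-0.003309)·(210) = 347.99 ft.
That is higher than the 341.8 ft at OW-A, so the point is upgradient.

upgradient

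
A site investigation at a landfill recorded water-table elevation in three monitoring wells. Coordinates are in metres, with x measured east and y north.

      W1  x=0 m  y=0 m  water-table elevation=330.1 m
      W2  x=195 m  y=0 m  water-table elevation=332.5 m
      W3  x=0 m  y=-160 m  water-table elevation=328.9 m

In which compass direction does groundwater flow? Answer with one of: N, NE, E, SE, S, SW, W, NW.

SW

∂h/∂x = (332.5 − 330.1) / (195 − 0) = +0.01231
∂h/∂y = (328.9 − 330.1) / (-160 − 0) = +0.007500
Flow = −∇h = (-0.01231 east, -0.007500 north), which points southwest.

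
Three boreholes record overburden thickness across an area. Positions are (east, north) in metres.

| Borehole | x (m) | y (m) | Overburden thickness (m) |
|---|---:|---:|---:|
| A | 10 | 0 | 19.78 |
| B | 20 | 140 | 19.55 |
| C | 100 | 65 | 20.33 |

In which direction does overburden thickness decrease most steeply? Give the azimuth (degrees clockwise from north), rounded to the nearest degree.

Taking A as reference: B−A = (10, 140, -0.23); C−A = (90, 65, +0.55).
Determinant of the coordinate differences = 10·65 − 90·140 = -11950.
∂d/∂x = [(-0.23)·65 − (+0.55)·140] / -11950 = +0.007695
∂d/∂y = [10·(+0.55) − 90·(-0.23)] / -11950 = -0.002192
Steepest decrease is along −∇f: components (-0.007695 E, +0.002192 N).
Azimuth = atan2(-0.007695, +0.002192) = 285.9° ≈ 286°.

286°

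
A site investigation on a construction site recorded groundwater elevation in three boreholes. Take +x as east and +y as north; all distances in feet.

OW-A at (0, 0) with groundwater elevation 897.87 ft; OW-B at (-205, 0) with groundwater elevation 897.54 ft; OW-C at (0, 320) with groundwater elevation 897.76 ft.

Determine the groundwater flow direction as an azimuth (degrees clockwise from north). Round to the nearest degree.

282°

∂h/∂x = (897.54 − 897.87) / (-205 − 0) = +0.001610
∂h/∂y = (897.76 − 897.87) / (320 − 0) = -0.0003438
Flow direction (−∇h) has components (-0.001610 E, +0.0003438 N).
Azimuth = atan2(E, N) = atan2(-0.001610, +0.0003438) = 282.1° ≈ 282°.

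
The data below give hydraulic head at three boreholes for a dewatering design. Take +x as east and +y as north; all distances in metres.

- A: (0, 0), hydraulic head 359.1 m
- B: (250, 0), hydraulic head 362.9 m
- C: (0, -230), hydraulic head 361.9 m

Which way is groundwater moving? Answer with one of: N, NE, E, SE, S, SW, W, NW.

NW

∂h/∂x = (362.9 − 359.1) / (250 − 0) = +0.01520
∂h/∂y = (361.9 − 359.1) / (-230 − 0) = -0.01217
Flow = −∇h = (-0.01520 east, +0.01217 north), which points northwest.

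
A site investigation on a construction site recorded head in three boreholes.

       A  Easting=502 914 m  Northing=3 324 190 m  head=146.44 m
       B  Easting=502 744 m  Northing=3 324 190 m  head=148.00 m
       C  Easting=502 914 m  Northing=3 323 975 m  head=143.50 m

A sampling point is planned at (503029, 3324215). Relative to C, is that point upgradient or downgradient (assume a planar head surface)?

∂h/∂x = (148.00 − 146.44) / (502744 − 502914) = -0.009176
∂h/∂y = (143.50 − 146.44) / (3323975 − 3324190) = +0.01367
Head at (503029, 3324215) = 146.44 + (-0.009176)·(115) + (+0.01367)·(25) = 145.73 m.
That is higher than the 143.50 m at C, so the point is upgradient.

upgradient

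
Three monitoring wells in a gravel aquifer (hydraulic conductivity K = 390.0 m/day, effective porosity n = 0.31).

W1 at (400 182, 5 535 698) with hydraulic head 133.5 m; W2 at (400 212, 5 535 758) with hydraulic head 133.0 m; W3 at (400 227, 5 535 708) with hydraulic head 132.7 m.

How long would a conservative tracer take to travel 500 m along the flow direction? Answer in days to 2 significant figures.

With h = a·x + b·y + c and W1 as origin, the differences give:
  30·a + 60·b = -0.5
  45·a + 10·b = -0.8
Eliminate b (×10 and ×60, subtract): -2400·a = 43.00 → a = ∂h/∂x = -0.01792
Back-substitute: b = ∂h/∂y = +0.0006250.
|∇h| = √(-0.01792² + 0.0006250²) = 0.01793
Seepage velocity v = K·i/n = 390.0 × 0.01793 / 0.31 = 22.56 m/day.
t = 500 / 22.56 = 22.16 days.

22 days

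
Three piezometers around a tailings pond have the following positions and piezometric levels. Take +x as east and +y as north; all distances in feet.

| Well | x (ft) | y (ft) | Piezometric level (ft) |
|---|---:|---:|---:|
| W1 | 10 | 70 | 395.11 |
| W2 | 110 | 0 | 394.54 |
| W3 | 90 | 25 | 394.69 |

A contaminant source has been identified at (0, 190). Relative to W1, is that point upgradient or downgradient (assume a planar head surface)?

With h = a·x + b·y + c and W1 as origin, the differences give:
  100·a + (-70)·b = -0.57
  80·a + (-45)·b = -0.42
Eliminate b (×(-45) and ×(-70), subtract): 1100·a = -3.750 → a = ∂h/∂x = -0.003409
Back-substitute: b = ∂h/∂y = +0.003273.
Head at (0, 190) = 395.11 + (-0.003409)·(-10) + (+0.003273)·(120) = 395.54 ft.
That is higher than the 395.11 ft at W1, so the point is upgradient.

upgradient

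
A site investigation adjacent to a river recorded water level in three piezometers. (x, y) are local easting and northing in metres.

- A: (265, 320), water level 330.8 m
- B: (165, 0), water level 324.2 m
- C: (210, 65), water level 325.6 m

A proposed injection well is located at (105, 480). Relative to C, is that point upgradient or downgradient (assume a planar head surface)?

upgradient

With h = a·x + b·y + c and A as origin, the differences give:
  (-100)·a + (-320)·b = -6.6
  (-55)·a + (-255)·b = -5.2
Eliminate b (×(-255) and ×(-320), subtract): 7900·a = 19.00 → a = ∂h/∂x = +0.002405
Back-substitute: b = ∂h/∂y = +0.01987.
Head at (105, 480) = 330.8 + (+0.002405)·(-160) + (+0.01987)·(160) = 333.59 m.
That is higher than the 325.6 m at C, so the point is upgradient.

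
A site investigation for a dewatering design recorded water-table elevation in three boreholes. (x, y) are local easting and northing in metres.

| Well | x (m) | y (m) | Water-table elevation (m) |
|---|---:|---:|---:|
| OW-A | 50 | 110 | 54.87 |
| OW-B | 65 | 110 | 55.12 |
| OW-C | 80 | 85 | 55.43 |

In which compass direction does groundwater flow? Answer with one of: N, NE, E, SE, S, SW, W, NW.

Three-point gradient (reference OW-A): Δ to OW-B = (15, 0, +0.25), Δ to OW-C = (30, -25, +0.56).
∂h/∂x = +0.01667, ∂h/∂y = -0.002400 (det = -375).
Flow = −∇h = (-0.01667 east, +0.002400 north), which points west.

W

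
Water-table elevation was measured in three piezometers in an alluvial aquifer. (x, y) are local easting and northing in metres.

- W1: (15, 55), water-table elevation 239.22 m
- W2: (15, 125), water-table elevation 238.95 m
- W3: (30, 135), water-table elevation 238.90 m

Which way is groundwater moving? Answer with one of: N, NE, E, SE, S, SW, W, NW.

Three-point gradient (reference W1): Δ to W2 = (0, 70, -0.27), Δ to W3 = (15, 80, -0.32).
∂h/∂x = -0.0007619, ∂h/∂y = -0.003857 (det = -1050).
Flow = −∇h = (+0.0007619 east, +0.003857 north), which points north.

N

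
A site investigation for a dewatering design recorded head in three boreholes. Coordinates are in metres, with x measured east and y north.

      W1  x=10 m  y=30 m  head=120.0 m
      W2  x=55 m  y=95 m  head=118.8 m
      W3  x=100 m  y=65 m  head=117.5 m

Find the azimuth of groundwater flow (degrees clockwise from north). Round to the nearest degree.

092°

With h = a·x + b·y + c and W1 as origin, the differences give:
  45·a + 65·b = -1.2
  90·a + 35·b = -2.5
Eliminate b (×35 and ×65, subtract): -4275·a = 120.50 → a = ∂h/∂x = -0.02819
Back-substitute: b = ∂h/∂y = +0.001053.
Flow direction (−∇h) has components (+0.02819 E, -0.001053 N).
Azimuth = atan2(E, N) = atan2(+0.02819, -0.001053) = 92.1° ≈ 092°.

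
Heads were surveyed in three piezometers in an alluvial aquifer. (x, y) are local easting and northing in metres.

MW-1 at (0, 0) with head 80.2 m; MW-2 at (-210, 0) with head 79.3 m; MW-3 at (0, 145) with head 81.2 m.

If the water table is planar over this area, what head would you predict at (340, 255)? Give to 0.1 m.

∂h/∂x = (79.3 − 80.2) / (-210 − 0) = +0.004286
∂h/∂y = (81.2 − 80.2) / (145 − 0) = +0.006897
h(340, 255) = 80.2 + (+0.004286)·(340) + (+0.006897)·(255) = 80.2 +1.457 +1.759 = 83.416 m.

83.4 m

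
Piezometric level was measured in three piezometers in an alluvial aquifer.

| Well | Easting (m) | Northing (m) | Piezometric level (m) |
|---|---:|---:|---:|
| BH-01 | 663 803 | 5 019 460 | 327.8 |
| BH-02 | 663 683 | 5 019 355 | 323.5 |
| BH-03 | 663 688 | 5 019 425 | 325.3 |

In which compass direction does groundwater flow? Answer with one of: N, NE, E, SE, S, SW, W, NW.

Differences from BH-01: to BH-02 (Δx, Δy, Δh) = (-120, -105, -4.3); to BH-03 = (-115, -35, -2.5).
Determinant of the coordinate differences = (-120)·(-35) − (-115)·(-105) = -7875.
∂h/∂x = [(-4.3)·(-35) − (-2.5)·(-105)] / -7875 = +0.01422
∂h/∂y = [(-120)·(-2.5) − (-115)·(-4.3)] / -7875 = +0.02470
Flow = −∇h = (-0.01422 east, -0.02470 north), which points southwest.

SW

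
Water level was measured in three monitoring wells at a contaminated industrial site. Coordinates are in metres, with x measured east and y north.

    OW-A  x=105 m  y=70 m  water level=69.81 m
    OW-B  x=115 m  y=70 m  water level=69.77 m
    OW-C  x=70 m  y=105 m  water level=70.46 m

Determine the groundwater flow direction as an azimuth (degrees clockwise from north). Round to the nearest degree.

Taking OW-A as reference: OW-B−OW-A = (10, 0, -0.04); OW-C−OW-A = (-35, 35, +0.65).
Solve a·Δx + b·Δy = Δh: det = 10·35 − (-35)·0 = 350.
∂h/∂x = [(-0.04)·35 − (+0.65)·0] / 350 = -0.004000
∂h/∂y = [10·(+0.65) − (-35)·(-0.04)] / 350 = +0.01457
Flow direction (−∇h) has components (+0.004000 E, -0.01457 N).
Azimuth = atan2(E, N) = atan2(+0.004000, -0.01457) = 164.6° ≈ 165°.

165°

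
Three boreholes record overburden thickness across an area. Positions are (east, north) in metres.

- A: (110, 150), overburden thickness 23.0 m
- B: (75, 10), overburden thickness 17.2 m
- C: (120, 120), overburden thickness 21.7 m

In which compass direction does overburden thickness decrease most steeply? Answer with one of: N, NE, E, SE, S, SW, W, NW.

With d = a·x + b·y + c and A as origin, the differences give:
  (-35)·a + (-140)·b = -5.8
  10·a + (-30)·b = -1.3
Eliminate b (×(-30) and ×(-140), subtract): 2450·a = -8.00 → a = ∂d/∂x = -0.003265
Back-substitute: b = ∂d/∂y = +0.04224.
Steepest decrease is along −∇f = (+0.003265 E, -0.04224 N) → south.

S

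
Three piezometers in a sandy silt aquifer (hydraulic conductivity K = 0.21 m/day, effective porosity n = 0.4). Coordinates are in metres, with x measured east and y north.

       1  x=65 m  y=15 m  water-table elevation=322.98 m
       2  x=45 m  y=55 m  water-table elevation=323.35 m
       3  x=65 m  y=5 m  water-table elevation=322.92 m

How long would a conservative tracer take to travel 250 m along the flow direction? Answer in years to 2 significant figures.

150 years

With h = a·x + b·y + c and 1 as origin, the differences give:
  (-20)·a + 40·b = +0.37
  0·a + (-10)·b = -0.06
Eliminate b (×(-10) and ×40, subtract): 200·a = -1.300 → a = ∂h/∂x = -0.006500
Back-substitute: b = ∂h/∂y = +0.006000.
|∇h| = √(-0.006500² + 0.006000²) = 0.008846
Seepage velocity v = K·i/n = 0.21 × 0.008846 / 0.4 = 0.004644 m/day.
t = 250 / 0.004644 = 5.383e+04 days = 147 years.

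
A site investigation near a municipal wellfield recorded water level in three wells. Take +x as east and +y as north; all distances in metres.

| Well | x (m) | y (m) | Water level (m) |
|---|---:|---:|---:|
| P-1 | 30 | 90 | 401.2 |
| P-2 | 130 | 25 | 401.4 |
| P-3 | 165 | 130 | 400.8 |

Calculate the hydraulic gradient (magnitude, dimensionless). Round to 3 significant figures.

0.00543

With h = a·x + b·y + c and P-1 as origin, the differences give:
  100·a + (-65)·b = +0.2
  135·a + 40·b = -0.4
Eliminate b (×40 and ×(-65), subtract): 12775·a = -18.00 → a = ∂h/∂x = -0.001409
Back-substitute: b = ∂h/∂y = -0.005245.
|∇h| = √(-0.001409² + -0.005245²) = 0.005431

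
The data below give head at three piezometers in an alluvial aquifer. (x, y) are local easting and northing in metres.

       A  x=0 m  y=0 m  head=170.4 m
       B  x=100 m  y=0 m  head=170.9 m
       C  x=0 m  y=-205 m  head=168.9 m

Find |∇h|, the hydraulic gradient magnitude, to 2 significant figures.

∂h/∂x = (170.9 − 170.4) / (100 − 0) = +0.005000
∂h/∂y = (168.9 − 170.4) / (-205 − 0) = +0.007317
|∇h| = √(0.005000² + 0.007317²) = 0.008862

0.0089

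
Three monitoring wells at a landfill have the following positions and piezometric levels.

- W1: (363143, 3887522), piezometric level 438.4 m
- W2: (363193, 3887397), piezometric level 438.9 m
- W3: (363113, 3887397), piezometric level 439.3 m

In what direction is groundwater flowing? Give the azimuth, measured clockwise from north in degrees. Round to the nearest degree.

Differences from W1: to W2 (Δx, Δy, Δh) = (50, -125, +0.5); to W3 = (-30, -125, +0.9).
Solve a·Δx + b·Δy = Δh: det = 50·(-125) − (-30)·(-125) = -10000.
∂h/∂x = [(+0.5)·(-125) − (+0.9)·(-125)] / -10000 = -0.005000
∂h/∂y = [50·(+0.9) − (-30)·(+0.5)] / -10000 = -0.006000
Flow direction (−∇h) has components (+0.005000 E, +0.006000 N).
Azimuth = atan2(E, N) = atan2(+0.005000, +0.006000) = 39.8° ≈ 040°.

040°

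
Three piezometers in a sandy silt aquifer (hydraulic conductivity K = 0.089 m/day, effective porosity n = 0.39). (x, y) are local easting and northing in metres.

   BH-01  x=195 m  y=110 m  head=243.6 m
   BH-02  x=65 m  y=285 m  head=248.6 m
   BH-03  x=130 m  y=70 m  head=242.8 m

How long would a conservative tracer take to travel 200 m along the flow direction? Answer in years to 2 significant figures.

Taking BH-01 as reference: BH-02−BH-01 = (-130, 175, +5.0); BH-03−BH-01 = (-65, -40, -0.8).
Determinant of the coordinate differences = (-130)·(-40) − (-65)·175 = 16575.
∂h/∂x = [(+5.0)·(-40) − (-0.8)·175] / 16575 = -0.003620
∂h/∂y = [(-130)·(-0.8) − (-65)·(+5.0)] / 16575 = +0.02588
|∇h| = √(-0.003620² + 0.02588²) = 0.02613
Seepage velocity v = K·i/n = 0.089 × 0.02613 / 0.39 = 0.005963 m/day.
t = 200 / 0.005963 = 3.354e+04 days = 91.8 years.

92 years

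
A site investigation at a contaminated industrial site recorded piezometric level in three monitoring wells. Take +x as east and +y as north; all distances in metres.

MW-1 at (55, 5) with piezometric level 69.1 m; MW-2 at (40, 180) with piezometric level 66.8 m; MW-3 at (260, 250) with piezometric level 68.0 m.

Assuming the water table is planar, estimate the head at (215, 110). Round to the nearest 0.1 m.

With h = a·x + b·y + c and MW-1 as origin, the differences give:
  (-15)·a + 175·b = -2.3
  205·a + 245·b = -1.1
Eliminate b (×245 and ×175, subtract): -39550·a = -371.00 → a = ∂h/∂x = +0.009381
Back-substitute: b = ∂h/∂y = -0.01234.
h(215, 110) = 69.1 + (+0.009381)·(160) + (-0.01234)·(105) = 69.1 +1.501 -1.296 = 69.305 m.

69.3 m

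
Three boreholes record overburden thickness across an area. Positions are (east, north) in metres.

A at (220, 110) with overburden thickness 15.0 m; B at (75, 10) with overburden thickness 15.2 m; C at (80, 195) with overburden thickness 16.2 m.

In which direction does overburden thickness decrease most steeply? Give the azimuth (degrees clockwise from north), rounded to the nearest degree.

137°

Taking A as reference: B−A = (-145, -100, +0.2); C−A = (-140, 85, +1.2).
Solve a·Δx + b·Δy = Δd: det = (-145)·85 − (-140)·(-100) = -26325.
∂d/∂x = [(+0.2)·85 − (+1.2)·(-100)] / -26325 = -0.005204
∂d/∂y = [(-145)·(+1.2) − (-140)·(+0.2)] / -26325 = +0.005546
Steepest decrease is along −∇f: components (+0.005204 E, -0.005546 N).
Azimuth = atan2(+0.005204, -0.005546) = 136.8° ≈ 137°.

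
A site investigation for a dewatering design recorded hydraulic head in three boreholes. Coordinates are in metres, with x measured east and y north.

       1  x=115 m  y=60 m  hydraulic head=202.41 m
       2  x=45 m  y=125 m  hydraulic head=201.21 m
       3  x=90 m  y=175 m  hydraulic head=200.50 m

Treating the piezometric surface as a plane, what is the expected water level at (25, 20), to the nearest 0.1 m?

Taking 1 as reference: 2−1 = (-70, 65, -1.20); 3−1 = (-25, 115, -1.91).
Solve a·Δx + b·Δy = Δh: det = (-70)·115 − (-25)·65 = -6425.
∂h/∂x = [(-1.20)·115 − (-1.91)·65] / -6425 = +0.002156
∂h/∂y = [(-70)·(-1.91) − (-25)·(-1.20)] / -6425 = -0.01614
h(25, 20) = 202.41 + (+0.002156)·(-90) + (-0.01614)·(-40) = 202.41 -0.194 +0.646 = 202.862 m.

202.9 m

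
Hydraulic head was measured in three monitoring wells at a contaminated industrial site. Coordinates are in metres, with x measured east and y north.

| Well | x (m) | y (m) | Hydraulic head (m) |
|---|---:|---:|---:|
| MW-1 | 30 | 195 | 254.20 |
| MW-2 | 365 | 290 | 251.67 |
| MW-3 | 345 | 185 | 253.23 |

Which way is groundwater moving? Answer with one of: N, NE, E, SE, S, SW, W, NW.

N

With h = a·x + b·y + c and MW-1 as origin, the differences give:
  335·a + 95·b = -2.53
  315·a + (-10)·b = -0.97
Eliminate b (×(-10) and ×95, subtract): -33275·a = 117.450 → a = ∂h/∂x = -0.003530
Back-substitute: b = ∂h/∂y = -0.01418.
Flow = −∇h = (+0.003530 east, +0.01418 north), which points north.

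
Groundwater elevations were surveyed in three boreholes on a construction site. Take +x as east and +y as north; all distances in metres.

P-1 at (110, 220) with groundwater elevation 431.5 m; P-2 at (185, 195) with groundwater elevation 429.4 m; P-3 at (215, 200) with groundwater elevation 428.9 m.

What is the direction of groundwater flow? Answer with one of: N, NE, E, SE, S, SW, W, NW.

Differences from P-1: to P-2 (Δx, Δy, Δh) = (75, -25, -2.1); to P-3 = (105, -20, -2.6).
Determinant of the coordinate differences = 75·(-20) − 105·(-25) = 1125.
∂h/∂x = [(-2.1)·(-20) − (-2.6)·(-25)] / 1125 = -0.02044
∂h/∂y = [75·(-2.6) − 105·(-2.1)] / 1125 = +0.02267
Flow = −∇h = (+0.02044 east, -0.02267 north), which points southeast.

SE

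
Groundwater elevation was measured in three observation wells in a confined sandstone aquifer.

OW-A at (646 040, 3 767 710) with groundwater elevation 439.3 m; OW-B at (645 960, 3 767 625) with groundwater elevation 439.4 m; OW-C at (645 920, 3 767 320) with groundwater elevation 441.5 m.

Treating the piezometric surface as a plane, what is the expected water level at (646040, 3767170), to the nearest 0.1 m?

Taking OW-A as reference: OW-B−OW-A = (-80, -85, +0.1); OW-C−OW-A = (-120, -390, +2.2).
Determinant of the coordinate differences = (-80)·(-390) − (-120)·(-85) = 21000.
∂h/∂x = [(+0.1)·(-390) − (+2.2)·(-85)] / 21000 = +0.007048
∂h/∂y = [(-80)·(+2.2) − (-120)·(+0.1)] / 21000 = -0.007810
h(646040, 3767170) = 439.3 + (+0.007048)·(0) + (-0.007810)·(-540) = 439.3 +0.000 +4.217 = 443.517 m.

443.5 m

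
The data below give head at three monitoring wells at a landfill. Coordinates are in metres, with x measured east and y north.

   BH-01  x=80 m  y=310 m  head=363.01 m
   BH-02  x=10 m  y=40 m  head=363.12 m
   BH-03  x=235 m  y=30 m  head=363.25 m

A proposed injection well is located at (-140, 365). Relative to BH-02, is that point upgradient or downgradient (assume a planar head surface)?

Taking BH-01 as reference: BH-02−BH-01 = (-70, -270, +0.11); BH-03−BH-01 = (155, -280, +0.24).
Determinant of the coordinate differences = (-70)·(-280) − 155·(-270) = 61450.
∂h/∂x = [(+0.11)·(-280) − (+0.24)·(-270)] / 61450 = +0.0005533
∂h/∂y = [(-70)·(+0.24) − 155·(+0.11)] / 61450 = -0.0005509
Head at (-140, 365) = 363.01 + (+0.0005533)·(-220) + (-0.0005509)·(55) = 362.86 m.
That is lower than the 363.12 m at BH-02, so the point is downgradient.

downgradient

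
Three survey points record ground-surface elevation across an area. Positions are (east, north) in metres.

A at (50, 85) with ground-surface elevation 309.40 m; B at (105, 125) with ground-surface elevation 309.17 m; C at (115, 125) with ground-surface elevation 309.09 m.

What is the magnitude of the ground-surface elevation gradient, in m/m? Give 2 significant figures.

Taking A as reference: B−A = (55, 40, -0.23); C−A = (65, 40, -0.31).
Determinant of the coordinate differences = 55·40 − 65·40 = -400.
∂z/∂x = [(-0.23)·40 − (-0.31)·40] / -400 = -0.008000
∂z/∂y = [55·(-0.31) − 65·(-0.23)] / -400 = +0.005250
|∇f| = √(-0.008000² + 0.005250²) = 0.009569 m/m

0.0096 m/m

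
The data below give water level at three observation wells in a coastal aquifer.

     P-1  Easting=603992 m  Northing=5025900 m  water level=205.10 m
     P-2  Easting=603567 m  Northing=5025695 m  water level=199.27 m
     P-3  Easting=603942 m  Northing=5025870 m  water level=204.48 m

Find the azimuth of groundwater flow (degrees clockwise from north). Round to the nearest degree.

300°

Taking P-1 as reference: P-2−P-1 = (-425, -205, -5.83); P-3−P-1 = (-50, -30, -0.62).
Determinant of the coordinate differences = (-425)·(-30) − (-50)·(-205) = 2500.
∂h/∂x = [(-5.83)·(-30) − (-0.62)·(-205)] / 2500 = +0.01912
∂h/∂y = [(-425)·(-0.62) − (-50)·(-5.83)] / 2500 = -0.01120
Flow direction (−∇h) has components (-0.01912 E, +0.01120 N).
Azimuth = atan2(E, N) = atan2(-0.01912, +0.01120) = 300.4° ≈ 300°.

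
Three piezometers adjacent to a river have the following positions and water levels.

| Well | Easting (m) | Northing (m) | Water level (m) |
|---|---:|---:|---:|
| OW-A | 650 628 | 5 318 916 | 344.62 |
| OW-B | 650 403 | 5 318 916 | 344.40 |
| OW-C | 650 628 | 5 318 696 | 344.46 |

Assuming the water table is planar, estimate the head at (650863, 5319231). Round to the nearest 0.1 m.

345.1 m

∂h/∂x = (344.40 − 344.62) / (650403 − 650628) = +0.0009778
∂h/∂y = (344.46 − 344.62) / (5318696 − 5318916) = +0.0007273
h(650863, 5319231) = 344.62 + (+0.0009778)·(235) + (+0.0007273)·(315) = 344.62 +0.230 +0.229 = 345.079 m.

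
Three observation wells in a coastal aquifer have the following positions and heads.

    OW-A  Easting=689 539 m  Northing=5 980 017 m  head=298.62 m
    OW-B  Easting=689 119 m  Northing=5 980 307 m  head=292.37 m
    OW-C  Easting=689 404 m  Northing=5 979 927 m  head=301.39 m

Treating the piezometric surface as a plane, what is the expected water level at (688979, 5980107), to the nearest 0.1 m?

298.0 m

With h = a·x + b·y + c and OW-A as origin, the differences give:
  (-420)·a + 290·b = -6.25
  (-135)·a + (-90)·b = +2.77
Eliminate b (×(-90) and ×290, subtract): 76950·a = -240.800 → a = ∂h/∂x = -0.003129
Back-substitute: b = ∂h/∂y = -0.02608.
h(688979, 5980107) = 298.62 + (-0.003129)·(-560) + (-0.02608)·(90) = 298.62 +1.752 -2.348 = 298.025 m.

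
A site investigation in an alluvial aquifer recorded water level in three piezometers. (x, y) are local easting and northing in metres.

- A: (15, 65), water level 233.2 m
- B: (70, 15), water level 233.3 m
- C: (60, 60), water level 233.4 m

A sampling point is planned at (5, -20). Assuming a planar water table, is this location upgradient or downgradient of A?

downgradient

Taking A as reference: B−A = (55, -50, +0.1); C−A = (45, -5, +0.2).
Solve a·Δx + b·Δy = Δh: det = 55·(-5) − 45·(-50) = 1975.
∂h/∂x = [(+0.1)·(-5) − (+0.2)·(-50)] / 1975 = +0.004810
∂h/∂y = [55·(+0.2) − 45·(+0.1)] / 1975 = +0.003291
Head at (5, -20) = 233.2 + (+0.004810)·(-10) + (+0.003291)·(-85) = 232.87 m.
That is lower than the 233.2 m at A, so the point is downgradient.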